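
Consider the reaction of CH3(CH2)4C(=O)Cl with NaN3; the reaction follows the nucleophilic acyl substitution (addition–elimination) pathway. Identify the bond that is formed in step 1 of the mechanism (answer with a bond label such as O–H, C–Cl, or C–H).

Step 1: N3⁻ adds to the carbonyl carbon; the C=O π electrons shift onto oxygen and a tetrahedral alkoxide intermediate forms.
The bond formed in this step is the C–N bond.

C–N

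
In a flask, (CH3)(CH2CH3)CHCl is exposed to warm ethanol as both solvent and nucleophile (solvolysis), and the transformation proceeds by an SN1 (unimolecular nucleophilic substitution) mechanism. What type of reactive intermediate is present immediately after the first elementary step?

secondary carbocation

Step 1: Rate-determining heterolysis of the C–Cl bond gives Cl⁻ and a secondary carbocation.
After step 1 the species present is a secondary carbocation.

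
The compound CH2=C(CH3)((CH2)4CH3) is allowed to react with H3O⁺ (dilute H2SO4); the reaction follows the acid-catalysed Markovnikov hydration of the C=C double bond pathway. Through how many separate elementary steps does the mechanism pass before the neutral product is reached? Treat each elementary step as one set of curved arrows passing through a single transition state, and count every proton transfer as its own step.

Step 1: The π electrons of the C=C bond attack a proton of H3O⁺; Markovnikov addition places the new C–H on the less-substituted alkene carbon, so the positive charge ends up on the more-substituted carbon — a tertiary carbocation. H2O is released.
(No 1,2-shift: no single shift to an adjacent carbon would give a more stable cation.)
Step 2: A lone pair on the oxygen of H2O attacks the carbocation, forming a C–O bond and an oxonium ion (a protonated alcohol).
Step 3: Proton transfer from the O–H of the oxonium ion to H2O completes the catalytic cycle and yields the alcohol.
Total: 3 elementary steps.

3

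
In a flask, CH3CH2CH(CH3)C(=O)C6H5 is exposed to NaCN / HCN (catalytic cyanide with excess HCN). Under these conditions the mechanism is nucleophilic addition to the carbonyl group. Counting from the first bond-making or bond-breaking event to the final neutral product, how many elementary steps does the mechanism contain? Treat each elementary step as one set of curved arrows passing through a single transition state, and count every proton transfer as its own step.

Step 1: Nucleophilic addition: CN⁻ adds to the carbonyl carbon, pushing the π(C=O) electron pair onto oxygen and giving a tetrahedral alkoxide.
Step 2: The alkoxide is protonated in situ by undissociated HCN, yielding a cyanohydrin; the CN⁻ so formed carries on the cycle.
Total: 2 elementary steps.

2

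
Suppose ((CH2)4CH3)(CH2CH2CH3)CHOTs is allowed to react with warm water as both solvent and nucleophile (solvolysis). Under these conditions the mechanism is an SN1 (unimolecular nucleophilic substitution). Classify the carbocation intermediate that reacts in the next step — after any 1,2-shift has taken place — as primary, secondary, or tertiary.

Step 1: The C–O bond breaks with both electrons going to the tosylate; TsO⁻ leaves and a secondary carbocation remains.
No single 1,2-shift to an adjacent carbon would give a more-substituted cation, so no rearrangement occurs.

secondary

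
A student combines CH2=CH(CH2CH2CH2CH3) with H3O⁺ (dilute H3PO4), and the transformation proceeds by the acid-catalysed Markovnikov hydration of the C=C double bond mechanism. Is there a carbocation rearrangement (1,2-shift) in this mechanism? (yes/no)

The first-formed carbocation is secondary.
No single 1,2-shift to an adjacent carbon would produce a more-substituted cation than the one already present, so no rearrangement occurs.

no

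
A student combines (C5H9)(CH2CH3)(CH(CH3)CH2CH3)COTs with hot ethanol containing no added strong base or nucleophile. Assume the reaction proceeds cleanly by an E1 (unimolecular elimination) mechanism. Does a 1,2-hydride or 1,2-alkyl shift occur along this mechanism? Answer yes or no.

The first-formed carbocation is tertiary.
No single 1,2-shift to an adjacent carbon would produce a more-substituted cation than the one already present, so no rearrangement occurs.

no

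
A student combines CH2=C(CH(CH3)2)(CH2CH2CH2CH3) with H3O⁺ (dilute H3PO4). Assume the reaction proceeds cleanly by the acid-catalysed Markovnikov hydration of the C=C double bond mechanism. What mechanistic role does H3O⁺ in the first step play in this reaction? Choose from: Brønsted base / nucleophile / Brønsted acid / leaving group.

Step 1: Protonation of the alkene by H3O⁺: the π bond acts as the nucleophile and picks up H⁺, giving the more stable (Markovnikov) tertiary carbocation. H2O is released.
H3O⁺ in the first step donates a proton in a proton-transfer step — a Brønsted acid.

Brønsted acid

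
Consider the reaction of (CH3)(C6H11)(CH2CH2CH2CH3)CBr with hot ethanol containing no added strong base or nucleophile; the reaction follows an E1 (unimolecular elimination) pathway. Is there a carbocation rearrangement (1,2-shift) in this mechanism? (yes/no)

no

The first-formed carbocation is tertiary.
No single 1,2-shift to an adjacent carbon would produce a more-substituted cation than the one already present, so no rearrangement occurs.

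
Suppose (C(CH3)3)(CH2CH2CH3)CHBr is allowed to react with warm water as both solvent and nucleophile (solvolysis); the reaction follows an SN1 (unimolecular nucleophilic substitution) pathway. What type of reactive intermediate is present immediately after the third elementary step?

Step 1: Unassisted departure of Br⁻ (taking the C–Br bonding pair) generates a secondary carbocation.
Step 2: A methyl group with its bonding pair migrates from the adjacent tert-butyl carbon to the cationic centre — a 1,2-methyl shift — upgrading the secondary cation to a tertiary one.
Step 3: A lone pair on the oxygen of H2O attacks the carbocation, forming a new C–O σ-bond and an oxonium ion.
After step 3 the species present is an oxonium ion.

oxonium ion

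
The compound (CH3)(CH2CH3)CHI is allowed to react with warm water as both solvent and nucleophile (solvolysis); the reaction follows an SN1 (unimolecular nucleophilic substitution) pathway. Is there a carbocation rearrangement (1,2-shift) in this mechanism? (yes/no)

no

The first-formed carbocation is secondary.
No single 1,2-shift to an adjacent carbon would produce a more-substituted cation than the one already present, so no rearrangement occurs.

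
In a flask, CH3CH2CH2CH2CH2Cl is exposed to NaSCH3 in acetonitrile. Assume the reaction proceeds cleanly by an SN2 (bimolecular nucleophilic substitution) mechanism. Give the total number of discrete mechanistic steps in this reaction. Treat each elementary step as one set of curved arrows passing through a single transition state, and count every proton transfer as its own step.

1

Step 1: The methanethiolate nucleophile donates a lone pair from S to the α-carbon in a backside attack; simultaneously the C–Cl σ-bond breaks and both of its electrons leave with Cl⁻. One concerted step with inversion of configuration.
Total: 1 elementary step.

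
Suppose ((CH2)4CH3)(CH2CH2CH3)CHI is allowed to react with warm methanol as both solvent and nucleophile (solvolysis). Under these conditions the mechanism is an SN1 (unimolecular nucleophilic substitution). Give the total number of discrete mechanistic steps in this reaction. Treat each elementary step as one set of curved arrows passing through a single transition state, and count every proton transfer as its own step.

3

Step 1: Unassisted departure of I⁻ (taking the C–I bonding pair) generates a secondary carbocation.
(No 1,2-shift: no single shift to an adjacent carbon would give a more stable cation.)
Step 2: CH3OH donates an oxygen lone pair into the empty p orbital of the cation, giving a protonated ether (an oxonium ion).
Step 3: Proton transfer from the O–H of the oxonium ion to a solvent molecule delivers the neutral ether.
Total: 3 elementary steps.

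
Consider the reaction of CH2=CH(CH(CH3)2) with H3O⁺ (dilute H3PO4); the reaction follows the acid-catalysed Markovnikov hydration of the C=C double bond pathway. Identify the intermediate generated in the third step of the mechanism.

Step 1: The π electrons of the C=C bond attack a proton of H3O⁺; Markovnikov addition places the new C–H on the less-substituted alkene carbon, so the positive charge ends up on the more-substituted carbon — a secondary carbocation. H2O is released.
Step 2: A hydride (H with its bonding pair) migrates from the adjacent isopropyl carbon to the cationic centre — a 1,2-hydride shift — upgrading the secondary cation to a tertiary one.
Step 3: A lone pair on the oxygen of H2O attacks the carbocation, forming a C–O bond and an oxonium ion (a protonated alcohol).
After step 3 the species present is an oxonium ion.

oxonium ion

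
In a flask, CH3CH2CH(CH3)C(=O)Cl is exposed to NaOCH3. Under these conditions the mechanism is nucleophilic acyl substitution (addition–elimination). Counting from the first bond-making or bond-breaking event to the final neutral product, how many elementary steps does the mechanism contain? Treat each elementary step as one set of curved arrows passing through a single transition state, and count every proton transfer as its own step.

Step 1: A lone pair on the O of CH3O⁻ attacks the electrophilic acyl carbon; the π(C=O) electrons move onto oxygen, giving a tetrahedral intermediate.
Step 2: An oxygen lone pair re-forms the C=O π bond as the C–Cl σ-bond breaks; Cl⁻ is expelled.
Total: 2 elementary steps.

2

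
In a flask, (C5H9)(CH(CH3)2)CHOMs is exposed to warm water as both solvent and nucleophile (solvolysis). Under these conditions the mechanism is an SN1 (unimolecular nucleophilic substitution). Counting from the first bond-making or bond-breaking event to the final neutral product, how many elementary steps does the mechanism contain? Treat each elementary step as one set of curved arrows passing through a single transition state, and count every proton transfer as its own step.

Step 1: Unassisted departure of MsO⁻ (taking the C–O bonding pair) generates a secondary carbocation.
Step 2: Carbocation rearrangement: a 1,2-hydride shift from the adjacent cyclopentyl carbon converts the initially-formed secondary cation into the more stable tertiary cation.
Step 3: Nucleophilic capture: the oxygen of H2O bonds to the cationic carbon, producing an oxonium-ion intermediate.
Step 4: Deprotonation of the oxonium oxygen by solvent water yields the neutral alcohol.
Total: 4 elementary steps.

4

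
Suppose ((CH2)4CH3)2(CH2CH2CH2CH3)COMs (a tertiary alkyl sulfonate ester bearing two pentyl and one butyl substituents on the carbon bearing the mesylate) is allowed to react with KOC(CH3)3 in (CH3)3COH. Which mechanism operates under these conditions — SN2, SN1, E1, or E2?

Conditions: a strong/bulky base with a tertiary substrate bearing a β-hydrogen.
These conditions are the textbook signature of the E2 pathway.
A strong (often hindered) base removes a β-H in concert with loss of the leaving group — bimolecular elimination.

E2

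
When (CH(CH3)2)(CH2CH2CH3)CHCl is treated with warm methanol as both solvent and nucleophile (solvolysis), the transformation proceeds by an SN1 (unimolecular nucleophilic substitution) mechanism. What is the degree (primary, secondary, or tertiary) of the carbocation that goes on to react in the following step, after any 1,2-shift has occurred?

tertiary

Step 1: Rate-determining heterolysis of the C–Cl bond gives Cl⁻ and a secondary carbocation.
Step 2: A hydride (H with its bonding pair) migrates from the adjacent isopropyl carbon to the cationic centre — a 1,2-hydride shift — upgrading the secondary cation to a tertiary one.
The cation rearranges from secondary to tertiary via a 1,2-hydride shift from the adjacent isopropyl carbon; the tertiary cation is what reacts next.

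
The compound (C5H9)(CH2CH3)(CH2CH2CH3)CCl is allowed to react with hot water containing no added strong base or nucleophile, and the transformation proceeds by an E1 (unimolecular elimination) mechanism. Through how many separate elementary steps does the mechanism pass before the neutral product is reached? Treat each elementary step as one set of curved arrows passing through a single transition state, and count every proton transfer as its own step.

2

Step 1: Rate-determining heterolysis of the C–Cl bond gives Cl⁻ and a tertiary carbocation.
(No 1,2-shift: no single shift to an adjacent carbon would give a more stable cation.)
Step 2: A weak base (a water molecule from the solvent) removes a proton from a carbon adjacent to the cationic centre; the electrons of that C–H bond become the new π(C=C) bond, giving the alkene.
Total: 2 elementary steps.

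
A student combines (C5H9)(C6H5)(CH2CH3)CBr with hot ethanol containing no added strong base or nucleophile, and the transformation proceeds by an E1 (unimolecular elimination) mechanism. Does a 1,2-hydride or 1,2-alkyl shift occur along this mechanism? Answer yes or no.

The first-formed carbocation is tertiary.
No single 1,2-shift to an adjacent carbon would produce a more-substituted cation than the one already present, so no rearrangement occurs.

no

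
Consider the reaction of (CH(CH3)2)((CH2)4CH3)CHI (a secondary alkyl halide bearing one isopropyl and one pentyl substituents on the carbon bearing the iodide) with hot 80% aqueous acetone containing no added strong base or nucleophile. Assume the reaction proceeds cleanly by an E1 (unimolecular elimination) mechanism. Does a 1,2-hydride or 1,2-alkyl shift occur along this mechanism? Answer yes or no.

yes

The first-formed carbocation is secondary.
The adjacent isopropyl carbon already bears 2 other carbon substituents and has a hydrogen to migrate; after a 1,2-hydride shift from that carbon the positive charge sits on a tertiary centre.
Tertiary is more stable than secondary, so the shift occurs.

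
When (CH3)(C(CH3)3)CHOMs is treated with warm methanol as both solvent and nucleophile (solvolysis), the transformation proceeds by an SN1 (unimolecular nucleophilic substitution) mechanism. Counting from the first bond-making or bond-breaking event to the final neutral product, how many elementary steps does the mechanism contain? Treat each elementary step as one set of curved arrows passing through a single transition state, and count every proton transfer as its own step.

Step 1: The C–O bond breaks with both electrons going to the mesylate; MsO⁻ leaves and a secondary carbocation remains.
Step 2: A 1,2-methyl shift from the adjacent tert-butyl carbon moves the positive charge from the secondary centre to an adjacent carbon, generating a more stable tertiary carbocation.
Step 3: Nucleophilic capture: the oxygen of CH3OH bonds to the cationic carbon, producing an oxonium-ion intermediate.
Step 4: Proton transfer from the O–H of the oxonium ion to a solvent molecule delivers the neutral ether.
Total: 4 elementary steps.

4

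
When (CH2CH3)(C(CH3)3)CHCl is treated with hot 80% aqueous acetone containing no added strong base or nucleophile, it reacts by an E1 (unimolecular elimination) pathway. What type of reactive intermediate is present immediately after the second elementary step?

tertiary carbocation

Step 1: Rate-determining heterolysis of the C–Cl bond gives Cl⁻ and a secondary carbocation.
Step 2: A 1,2-methyl shift from the adjacent tert-butyl carbon moves the positive charge from the secondary centre to an adjacent carbon, generating a more stable tertiary carbocation.
After step 2 the species present is a tertiary carbocation.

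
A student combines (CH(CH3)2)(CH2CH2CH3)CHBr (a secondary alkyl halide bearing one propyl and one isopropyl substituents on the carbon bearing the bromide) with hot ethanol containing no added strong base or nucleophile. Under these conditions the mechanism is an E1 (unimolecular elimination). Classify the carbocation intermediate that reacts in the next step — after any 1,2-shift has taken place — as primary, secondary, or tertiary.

Step 1: Rate-determining heterolysis of the C–Br bond gives Br⁻ and a secondary carbocation.
Step 2: A 1,2-hydride shift from the adjacent isopropyl carbon moves the positive charge from the secondary centre to an adjacent carbon, generating a more stable tertiary carbocation.
The cation rearranges from secondary to tertiary via a 1,2-hydride shift from the adjacent isopropyl carbon; the tertiary cation is what reacts next.

tertiary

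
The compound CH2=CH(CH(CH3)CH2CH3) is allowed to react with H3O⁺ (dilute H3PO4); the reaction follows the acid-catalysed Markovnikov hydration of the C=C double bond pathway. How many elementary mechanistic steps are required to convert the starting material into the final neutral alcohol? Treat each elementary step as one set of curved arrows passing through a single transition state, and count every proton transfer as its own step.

4

Step 1: Electrophilic addition begins with the π(C=C) electrons forming a bond to the proton of H3O⁺. Following Markovnikov's rule, the resulting cation is secondary. H2O is released.
Step 2: Carbocation rearrangement: a 1,2-hydride shift from the adjacent sec-butyl carbon converts the initially-formed secondary cation into the more stable tertiary cation.
Step 3: Water acts as the nucleophile: an oxygen lone pair bonds to the cationic carbon, giving an oxonium-ion intermediate.
Step 4: H2O removes a proton from the oxonium oxygen, regenerating H3O⁺ and giving the neutral alcohol.
Total: 4 elementary steps.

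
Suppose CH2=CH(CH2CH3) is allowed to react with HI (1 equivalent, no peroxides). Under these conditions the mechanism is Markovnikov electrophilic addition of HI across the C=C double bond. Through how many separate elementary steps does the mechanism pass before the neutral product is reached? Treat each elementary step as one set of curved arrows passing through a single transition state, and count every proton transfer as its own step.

2

Step 1: The π electrons of the C=C bond attack a proton of HI; Markovnikov addition places the new C–H on the less-substituted alkene carbon, so the positive charge ends up on the more-substituted carbon — a secondary carbocation. The H–I bond breaks heterolytically, releasing I⁻.
(No 1,2-shift: no single shift to an adjacent carbon would give a more stable cation.)
Step 2: The I⁻ anion donates a lone pair to the carbocation, forming the new C–I σ-bond and giving the neutral alkyl halide.
Total: 2 elementary steps.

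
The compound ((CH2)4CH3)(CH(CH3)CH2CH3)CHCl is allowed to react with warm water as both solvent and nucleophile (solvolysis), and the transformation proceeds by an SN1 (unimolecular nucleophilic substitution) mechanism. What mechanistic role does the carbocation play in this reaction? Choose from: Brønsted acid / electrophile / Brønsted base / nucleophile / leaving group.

Step 3: Nucleophilic capture: the oxygen of H2O bonds to the cationic carbon, producing an oxonium-ion intermediate.
The carbocation accepts an electron pair into an empty or π* orbital — it is the electrophile.

electrophile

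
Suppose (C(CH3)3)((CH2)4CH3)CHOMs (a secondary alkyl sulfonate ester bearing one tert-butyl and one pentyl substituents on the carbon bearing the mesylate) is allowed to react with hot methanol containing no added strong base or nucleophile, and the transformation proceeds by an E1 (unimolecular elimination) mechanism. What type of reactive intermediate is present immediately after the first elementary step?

secondary carbocation

Step 1: The C–O bond breaks with both electrons going to the mesylate; MsO⁻ leaves and a secondary carbocation remains.
After step 1 the species present is a secondary carbocation.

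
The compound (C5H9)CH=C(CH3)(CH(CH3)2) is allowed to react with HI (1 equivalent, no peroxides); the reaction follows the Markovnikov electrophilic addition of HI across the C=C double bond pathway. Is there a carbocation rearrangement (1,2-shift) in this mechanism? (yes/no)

no

The first-formed carbocation is tertiary.
No single 1,2-shift to an adjacent carbon would produce a more-substituted cation than the one already present, so no rearrangement occurs.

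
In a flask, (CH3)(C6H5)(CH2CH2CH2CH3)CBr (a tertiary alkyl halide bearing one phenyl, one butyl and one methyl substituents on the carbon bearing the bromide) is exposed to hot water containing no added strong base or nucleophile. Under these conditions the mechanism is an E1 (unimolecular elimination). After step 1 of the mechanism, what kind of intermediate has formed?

Step 1: Unassisted departure of Br⁻ (taking the C–Br bonding pair) generates a tertiary carbocation.
After step 1 the species present is a tertiary carbocation.

tertiary carbocation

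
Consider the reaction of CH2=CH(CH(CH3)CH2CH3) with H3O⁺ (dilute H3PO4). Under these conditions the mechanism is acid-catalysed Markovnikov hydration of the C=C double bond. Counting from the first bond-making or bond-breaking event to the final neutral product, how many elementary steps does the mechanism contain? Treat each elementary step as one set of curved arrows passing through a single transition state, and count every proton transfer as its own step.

Step 1: Protonation of the alkene by H3O⁺: the π bond acts as the nucleophile and picks up H⁺, giving the more stable (Markovnikov) secondary carbocation. H2O is released.
Step 2: A 1,2-hydride shift from the adjacent sec-butyl carbon moves the positive charge from the secondary centre to an adjacent carbon, generating a more stable tertiary carbocation.
Step 3: A lone pair on the oxygen of H2O attacks the carbocation, forming a C–O bond and an oxonium ion (a protonated alcohol).
Step 4: H2O removes a proton from the oxonium oxygen, regenerating H3O⁺ and giving the neutral alcohol.
Total: 4 elementary steps.

4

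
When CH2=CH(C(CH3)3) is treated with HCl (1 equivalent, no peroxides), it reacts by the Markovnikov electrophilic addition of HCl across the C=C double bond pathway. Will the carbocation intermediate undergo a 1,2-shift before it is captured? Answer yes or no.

The first-formed carbocation is secondary.
The adjacent tert-butyl carbon has no hydrogen but bears methyl groups; migration of one methyl with its bonding pair (a 1,2-methyl shift) places the charge on a tertiary centre.
Tertiary is more stable than secondary, so the shift occurs.

yes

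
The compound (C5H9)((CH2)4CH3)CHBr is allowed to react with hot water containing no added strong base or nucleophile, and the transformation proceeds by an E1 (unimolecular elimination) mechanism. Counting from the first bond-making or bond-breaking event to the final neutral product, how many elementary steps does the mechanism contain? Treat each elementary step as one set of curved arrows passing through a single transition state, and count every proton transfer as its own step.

3

Step 1: The C–Br bond breaks with both electrons going to the bromide; Br⁻ leaves and a secondary carbocation remains.
Step 2: Carbocation rearrangement: a 1,2-hydride shift from the adjacent cyclopentyl carbon converts the initially-formed secondary cation into the more stable tertiary cation.
Step 3: A weak base (a water molecule from the solvent) removes a proton from a carbon adjacent to the cationic centre; the electrons of that C–H bond become the new π(C=C) bond, giving the alkene.
Total: 3 elementary steps.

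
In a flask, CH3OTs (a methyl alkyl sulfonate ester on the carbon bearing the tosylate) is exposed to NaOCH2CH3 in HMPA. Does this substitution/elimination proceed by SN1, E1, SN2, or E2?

Conditions: a methyl substrate with a strong nucleophile in the polar aprotic solvent HMPA.
These conditions are the textbook signature of the SN2 pathway.
An unhindered substrate with a strong nucleophile in a polar aprotic solvent favours one-step backside displacement.

SN2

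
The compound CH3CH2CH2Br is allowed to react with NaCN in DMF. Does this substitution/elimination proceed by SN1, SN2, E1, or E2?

Conditions: a primary substrate with a strong nucleophile in the polar aprotic solvent DMF.
These conditions are the textbook signature of the SN2 pathway.
An unhindered substrate with a strong nucleophile in a polar aprotic solvent favours one-step backside displacement.

SN2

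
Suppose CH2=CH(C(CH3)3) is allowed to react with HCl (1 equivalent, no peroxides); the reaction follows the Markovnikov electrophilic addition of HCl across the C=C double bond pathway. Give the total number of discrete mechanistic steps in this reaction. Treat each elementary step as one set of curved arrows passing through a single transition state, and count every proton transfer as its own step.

Step 1: The π electrons of the C=C bond attack a proton of HCl; Markovnikov addition places the new C–H on the less-substituted alkene carbon, so the positive charge ends up on the more-substituted carbon — a secondary carbocation. The H–Cl bond breaks heterolytically, releasing Cl⁻.
Step 2: A methyl group with its bonding pair migrates from the adjacent tert-butyl carbon to the cationic centre — a 1,2-methyl shift — upgrading the secondary cation to a tertiary one.
Step 3: Nucleophilic attack by Cl⁻ on the carbocation completes the addition, giving R–Cl.
Total: 3 elementary steps.

3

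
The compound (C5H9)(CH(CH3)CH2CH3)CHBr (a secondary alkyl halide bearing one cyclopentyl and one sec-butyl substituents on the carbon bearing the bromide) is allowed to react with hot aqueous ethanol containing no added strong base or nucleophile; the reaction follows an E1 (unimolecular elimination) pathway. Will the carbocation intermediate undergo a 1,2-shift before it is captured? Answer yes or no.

The first-formed carbocation is secondary.
The adjacent cyclopentyl carbon already bears 2 other carbon substituents and has a hydrogen to migrate; after a 1,2-hydride shift from that carbon the positive charge sits on a tertiary centre.
Tertiary is more stable than secondary, so the shift occurs.

yes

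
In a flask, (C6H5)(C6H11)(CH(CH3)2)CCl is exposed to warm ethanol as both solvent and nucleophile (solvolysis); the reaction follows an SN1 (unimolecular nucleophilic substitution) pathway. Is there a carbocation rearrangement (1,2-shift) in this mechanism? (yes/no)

no

The first-formed carbocation is tertiary.
No single 1,2-shift to an adjacent carbon would produce a more-substituted cation than the one already present, so no rearrangement occurs.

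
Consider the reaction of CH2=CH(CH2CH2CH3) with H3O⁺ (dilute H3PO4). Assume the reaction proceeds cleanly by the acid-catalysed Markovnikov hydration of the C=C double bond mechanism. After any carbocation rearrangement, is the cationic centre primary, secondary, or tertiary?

secondary

Step 1: The π electrons of the C=C bond attack a proton of H3O⁺; Markovnikov addition places the new C–H on the less-substituted alkene carbon, so the positive charge ends up on the more-substituted carbon — a secondary carbocation. H2O is released.
No single 1,2-shift to an adjacent carbon would give a more-substituted cation, so no rearrangement occurs.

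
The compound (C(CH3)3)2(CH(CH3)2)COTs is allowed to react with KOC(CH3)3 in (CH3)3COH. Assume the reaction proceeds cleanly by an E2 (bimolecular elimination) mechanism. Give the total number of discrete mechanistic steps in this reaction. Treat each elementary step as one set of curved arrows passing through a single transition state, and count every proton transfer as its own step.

1

Step 1: In one step, (CH3)3CO⁻ pulls off a β-proton, the C–O bond cleaves, and a C=C double bond forms between the α- and β-carbons (E2, anti elimination).
Total: 1 elementary step.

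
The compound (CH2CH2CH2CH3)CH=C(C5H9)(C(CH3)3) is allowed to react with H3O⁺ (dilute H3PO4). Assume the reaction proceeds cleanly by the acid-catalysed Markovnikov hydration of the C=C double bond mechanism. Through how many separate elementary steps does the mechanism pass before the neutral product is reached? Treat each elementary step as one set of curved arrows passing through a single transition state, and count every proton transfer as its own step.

3

Step 1: Electrophilic addition begins with the π(C=C) electrons forming a bond to the proton of H3O⁺. Following Markovnikov's rule, the resulting cation is tertiary. H2O is released.
(No 1,2-shift: no single shift to an adjacent carbon would give a more stable cation.)
Step 2: A lone pair on the oxygen of H2O attacks the carbocation, forming a C–O bond and an oxonium ion (a protonated alcohol).
Step 3: Deprotonation of the oxonium ion by a water molecule delivers the neutral alcohol and regenerates the acid catalyst.
Total: 3 elementary steps.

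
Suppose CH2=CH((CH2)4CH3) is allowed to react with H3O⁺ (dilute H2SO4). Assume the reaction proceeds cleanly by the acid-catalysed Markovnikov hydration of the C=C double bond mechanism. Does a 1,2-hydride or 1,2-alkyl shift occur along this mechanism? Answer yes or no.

The first-formed carbocation is secondary.
No single 1,2-shift to an adjacent carbon would produce a more-substituted cation than the one already present, so no rearrangement occurs.

no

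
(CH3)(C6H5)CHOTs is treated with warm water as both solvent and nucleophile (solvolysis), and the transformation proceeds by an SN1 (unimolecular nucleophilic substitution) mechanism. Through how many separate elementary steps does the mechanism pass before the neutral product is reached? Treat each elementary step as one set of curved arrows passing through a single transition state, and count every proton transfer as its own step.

Step 1: Rate-determining heterolysis of the C–O bond gives TsO⁻ and a secondary carbocation.
(No 1,2-shift: no single shift to an adjacent carbon would give a more stable cation.)
Step 2: Nucleophilic capture: the oxygen of H2O bonds to the cationic carbon, producing an oxonium-ion intermediate.
Step 3: Proton transfer from the O–H of the oxonium ion to a solvent molecule delivers the neutral alcohol.
Total: 3 elementary steps.

3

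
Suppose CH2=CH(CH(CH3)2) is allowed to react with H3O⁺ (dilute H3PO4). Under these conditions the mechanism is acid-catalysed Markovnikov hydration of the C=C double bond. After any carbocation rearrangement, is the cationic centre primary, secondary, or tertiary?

Step 1: Electrophilic addition begins with the π(C=C) electrons forming a bond to the proton of H3O⁺. Following Markovnikov's rule, the resulting cation is secondary. H2O is released.
Step 2: Carbocation rearrangement: a 1,2-hydride shift from the adjacent isopropyl carbon converts the initially-formed secondary cation into the more stable tertiary cation.
The cation rearranges from secondary to tertiary via a 1,2-hydride shift from the adjacent isopropyl carbon; the tertiary cation is what reacts next.

tertiary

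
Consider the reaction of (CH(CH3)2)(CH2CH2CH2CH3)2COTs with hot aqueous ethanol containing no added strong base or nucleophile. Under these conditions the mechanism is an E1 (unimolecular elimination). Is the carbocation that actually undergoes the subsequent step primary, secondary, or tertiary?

Step 1: Rate-determining heterolysis of the C–O bond gives TsO⁻ and a tertiary carbocation.
No single 1,2-shift to an adjacent carbon would give a more-substituted cation, so no rearrangement occurs.

tertiary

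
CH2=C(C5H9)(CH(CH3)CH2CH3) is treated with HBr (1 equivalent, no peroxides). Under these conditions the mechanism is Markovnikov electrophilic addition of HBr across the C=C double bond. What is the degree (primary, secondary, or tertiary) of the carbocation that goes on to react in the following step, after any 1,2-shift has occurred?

tertiary

Step 1: Protonation of the alkene by HBr: the π bond acts as the nucleophile and picks up H⁺, giving the more stable (Markovnikov) tertiary carbocation. The H–Br bond breaks heterolytically, releasing Br⁻.
No single 1,2-shift to an adjacent carbon would give a more-substituted cation, so no rearrangement occurs.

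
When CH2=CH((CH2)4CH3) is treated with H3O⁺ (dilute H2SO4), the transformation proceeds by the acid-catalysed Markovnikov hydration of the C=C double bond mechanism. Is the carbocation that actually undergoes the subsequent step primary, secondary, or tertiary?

Step 1: The π electrons of the C=C bond attack a proton of H3O⁺; Markovnikov addition places the new C–H on the less-substituted alkene carbon, so the positive charge ends up on the more-substituted carbon — a secondary carbocation. H2O is released.
No single 1,2-shift to an adjacent carbon would give a more-substituted cation, so no rearrangement occurs.

secondary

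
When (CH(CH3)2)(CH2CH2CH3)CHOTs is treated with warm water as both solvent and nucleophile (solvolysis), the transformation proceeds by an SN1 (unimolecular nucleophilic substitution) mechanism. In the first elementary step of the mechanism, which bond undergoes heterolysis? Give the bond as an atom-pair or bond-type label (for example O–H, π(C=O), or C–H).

Step 1: Ionisation: the C–O σ-bond cleaves heterolytically; both bonding electrons depart with TsO⁻, leaving a secondary carbocation at the α-carbon.
The bond broken in this step is the C–O bond.

C–O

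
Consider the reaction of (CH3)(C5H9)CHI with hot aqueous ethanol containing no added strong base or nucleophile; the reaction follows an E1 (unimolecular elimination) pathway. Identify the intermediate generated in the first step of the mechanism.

Step 1: Unassisted departure of I⁻ (taking the C–I bonding pair) generates a secondary carbocation.
After step 1 the species present is a secondary carbocation.

secondary carbocation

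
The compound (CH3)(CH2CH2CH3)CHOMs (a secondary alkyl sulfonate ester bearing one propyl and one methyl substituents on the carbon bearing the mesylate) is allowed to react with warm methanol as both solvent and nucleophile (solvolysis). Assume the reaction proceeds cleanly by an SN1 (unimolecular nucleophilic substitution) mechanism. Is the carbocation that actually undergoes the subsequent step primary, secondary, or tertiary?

Step 1: Ionisation: the C–O σ-bond cleaves heterolytically; both bonding electrons depart with MsO⁻, leaving a secondary carbocation at the α-carbon.
No single 1,2-shift to an adjacent carbon would give a more-substituted cation, so no rearrangement occurs.

secondary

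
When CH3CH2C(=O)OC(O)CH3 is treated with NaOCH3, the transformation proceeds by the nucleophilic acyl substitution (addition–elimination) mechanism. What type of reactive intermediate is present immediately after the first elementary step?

Step 1: A lone pair on the O of CH3O⁻ attacks the electrophilic acyl carbon; the π(C=O) electrons move onto oxygen, giving a tetrahedral intermediate.
After step 1 the species present is a tetrahedral intermediate.

tetrahedral intermediate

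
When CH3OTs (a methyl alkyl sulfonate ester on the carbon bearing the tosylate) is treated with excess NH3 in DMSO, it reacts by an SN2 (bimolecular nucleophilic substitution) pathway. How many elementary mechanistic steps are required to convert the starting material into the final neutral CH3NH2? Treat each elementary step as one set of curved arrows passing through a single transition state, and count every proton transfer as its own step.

Step 1: A lone pair on the N of NH3 attacks the α-carbon from the back side while the C–O bond breaks; both bonding electrons leave with TsO⁻. The product of this concerted step is an alkylammonium ion.
Step 2: A second equivalent of NH3 removes a proton from the N, giving the neutral product.
Total: 2 elementary steps.

2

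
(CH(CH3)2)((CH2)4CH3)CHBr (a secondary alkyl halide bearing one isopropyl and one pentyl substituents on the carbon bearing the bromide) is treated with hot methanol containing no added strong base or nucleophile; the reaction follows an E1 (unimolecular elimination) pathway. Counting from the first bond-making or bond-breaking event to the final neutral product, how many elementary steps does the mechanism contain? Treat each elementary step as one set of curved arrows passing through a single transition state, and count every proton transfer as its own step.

3

Step 1: Ionisation: the C–Br σ-bond cleaves heterolytically; both bonding electrons depart with Br⁻, leaving a secondary carbocation at the α-carbon.
Step 2: Carbocation rearrangement: a 1,2-hydride shift from the adjacent isopropyl carbon converts the initially-formed secondary cation into the more stable tertiary cation.
Step 3: A weak base (a methanol molecule from the solvent) removes a proton from a carbon adjacent to the cationic centre; the electrons of that C–H bond become the new π(C=C) bond, giving the alkene.
Total: 3 elementary steps.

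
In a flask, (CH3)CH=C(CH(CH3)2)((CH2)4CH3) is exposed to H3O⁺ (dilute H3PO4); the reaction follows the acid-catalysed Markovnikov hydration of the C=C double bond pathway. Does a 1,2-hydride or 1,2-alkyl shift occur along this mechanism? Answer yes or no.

no

The first-formed carbocation is tertiary.
No single 1,2-shift to an adjacent carbon would produce a more-substituted cation than the one already present, so no rearrangement occurs.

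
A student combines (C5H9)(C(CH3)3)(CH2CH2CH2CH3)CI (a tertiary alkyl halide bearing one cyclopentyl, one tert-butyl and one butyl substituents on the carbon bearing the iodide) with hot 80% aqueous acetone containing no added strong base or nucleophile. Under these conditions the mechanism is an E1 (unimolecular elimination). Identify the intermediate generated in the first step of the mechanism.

Step 1: Unassisted departure of I⁻ (taking the C–I bonding pair) generates a tertiary carbocation.
After step 1 the species present is a tertiary carbocation.

tertiary carbocation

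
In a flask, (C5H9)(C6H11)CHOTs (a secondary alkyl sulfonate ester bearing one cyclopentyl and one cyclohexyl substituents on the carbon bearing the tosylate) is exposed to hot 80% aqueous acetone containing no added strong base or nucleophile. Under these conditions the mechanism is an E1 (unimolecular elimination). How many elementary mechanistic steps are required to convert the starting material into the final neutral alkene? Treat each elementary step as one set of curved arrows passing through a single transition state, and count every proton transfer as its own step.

3

Step 1: The C–O bond breaks with both electrons going to the tosylate; TsO⁻ leaves and a secondary carbocation remains.
Step 2: A 1,2-hydride shift from the adjacent cyclopentyl carbon moves the positive charge from the secondary centre to an adjacent carbon, generating a more stable tertiary carbocation.
Step 3: A weak base (a water molecule from the solvent) removes a proton from a carbon adjacent to the cationic centre; the electrons of that C–H bond become the new π(C=C) bond, giving the alkene.
Total: 3 elementary steps.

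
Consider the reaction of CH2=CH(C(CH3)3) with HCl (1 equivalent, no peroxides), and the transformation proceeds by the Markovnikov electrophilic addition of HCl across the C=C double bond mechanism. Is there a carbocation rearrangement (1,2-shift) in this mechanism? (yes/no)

The first-formed carbocation is secondary.
The adjacent tert-butyl carbon has no hydrogen but bears methyl groups; migration of one methyl with its bonding pair (a 1,2-methyl shift) places the charge on a tertiary centre.
Tertiary is more stable than secondary, so the shift occurs.

yes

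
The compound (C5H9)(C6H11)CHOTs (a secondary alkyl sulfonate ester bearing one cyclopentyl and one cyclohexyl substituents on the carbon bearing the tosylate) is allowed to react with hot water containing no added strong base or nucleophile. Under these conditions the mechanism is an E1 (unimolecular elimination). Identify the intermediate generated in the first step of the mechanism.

Step 1: Rate-determining heterolysis of the C–O bond gives TsO⁻ and a secondary carbocation.
After step 1 the species present is a secondary carbocation.

secondary carbocation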